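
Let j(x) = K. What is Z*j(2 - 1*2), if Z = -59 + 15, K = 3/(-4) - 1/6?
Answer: 121/3 ≈ 40.333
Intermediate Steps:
K = -11/12 (K = 3*(-1/4) - 1*1/6 = -3/4 - 1/6 = -11/12 ≈ -0.91667)
j(x) = -11/12
Z = -44
Z*j(2 - 1*2) = -44*(-11/12) = 121/3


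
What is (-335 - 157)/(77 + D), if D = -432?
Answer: 492/355 ≈ 1.3859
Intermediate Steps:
(-335 - 157)/(77 + D) = (-335 - 157)/(77 - 432) = -492/(-355) = -492*(-1/355) = 492/355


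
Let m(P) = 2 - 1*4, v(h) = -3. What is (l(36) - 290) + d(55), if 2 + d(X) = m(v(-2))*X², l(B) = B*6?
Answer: -6126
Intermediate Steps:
m(P) = -2 (m(P) = 2 - 4 = -2)
l(B) = 6*B
d(X) = -2 - 2*X²
(l(36) - 290) + d(55) = (6*36 - 290) + (-2 - 2*55²) = (216 - 290) + (-2 - 2*3025) = -74 + (-2 - 6050) = -74 - 6052 = -6126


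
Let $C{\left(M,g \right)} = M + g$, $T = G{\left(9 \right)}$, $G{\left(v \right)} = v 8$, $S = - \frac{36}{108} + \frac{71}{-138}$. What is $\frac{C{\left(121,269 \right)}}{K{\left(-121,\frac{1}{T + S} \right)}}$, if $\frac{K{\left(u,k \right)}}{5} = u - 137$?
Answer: $- \frac{13}{43} \approx -0.30233$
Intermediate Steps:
$S = - \frac{39}{46}$ ($S = \left(-36\right) \frac{1}{108} + 71 \left(- \frac{1}{138}\right) = - \frac{1}{3} - \frac{71}{138} = - \frac{39}{46} \approx -0.84783$)
$G{\left(v \right)} = 8 v$
$T = 72$ ($T = 8 \cdot 9 = 72$)
$K{\left(u,k \right)} = -685 + 5 u$ ($K{\left(u,k \right)} = 5 \left(u - 137\right) = 5 \left(-137 + u\right) = -685 + 5 u$)
$\frac{C{\left(121,269 \right)}}{K{\left(-121,\frac{1}{T + S} \right)}} = \frac{121 + 269}{-685 + 5 \left(-121\right)} = \frac{390}{-685 - 605} = \frac{390}{-1290} = 390 \left(- \frac{1}{1290}\right) = - \frac{13}{43}$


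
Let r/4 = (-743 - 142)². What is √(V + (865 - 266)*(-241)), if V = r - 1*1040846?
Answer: √1947695 ≈ 1395.6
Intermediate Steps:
r = 3132900 (r = 4*(-743 - 142)² = 4*(-885)² = 4*783225 = 3132900)
V = 2092054 (V = 3132900 - 1*1040846 = 3132900 - 1040846 = 2092054)
√(V + (865 - 266)*(-241)) = √(2092054 + (865 - 266)*(-241)) = √(2092054 + 599*(-241)) = √(2092054 - 144359) = √1947695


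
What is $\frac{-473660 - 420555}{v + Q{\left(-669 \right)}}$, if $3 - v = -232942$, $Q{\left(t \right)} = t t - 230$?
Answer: $- \frac{894215}{680276} \approx -1.3145$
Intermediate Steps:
$Q{\left(t \right)} = -230 + t^{2}$ ($Q{\left(t \right)} = t^{2} - 230 = -230 + t^{2}$)
$v = 232945$ ($v = 3 - -232942 = 3 + 232942 = 232945$)
$\frac{-473660 - 420555}{v + Q{\left(-669 \right)}} = \frac{-473660 - 420555}{232945 - \left(230 - \left(-669\right)^{2}\right)} = - \frac{894215}{232945 + \left(-230 + 447561\right)} = - \frac{894215}{232945 + 447331} = - \frac{894215}{680276}$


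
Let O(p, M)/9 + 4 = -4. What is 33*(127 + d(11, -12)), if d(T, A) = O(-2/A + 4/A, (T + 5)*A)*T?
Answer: -21945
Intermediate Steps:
O(p, M) = -72 (O(p, M) = -36 + 9*(-4) = -36 - 36 = -72)
d(T, A) = -72*T
33*(127 + d(11, -12)) = 33*(127 - 72*11) = 33*(127 - 792) = 33*(-665) = -21945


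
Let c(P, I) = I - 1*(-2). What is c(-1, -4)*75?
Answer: -150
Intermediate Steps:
c(P, I) = 2 + I (c(P, I) = I + 2 = 2 + I)
c(-1, -4)*75 = (2 - 4)*75 = -2*75 = -150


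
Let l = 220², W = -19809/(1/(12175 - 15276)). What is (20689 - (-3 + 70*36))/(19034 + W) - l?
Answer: -2974022343028/61446743 ≈ -48400.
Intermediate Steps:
W = 61427709 (W = -19809/(1/(-3101)) = -19809/(-1/3101) = -19809*(-3101) = 61427709)
l = 48400
(20689 - (-3 + 70*36))/(19034 + W) - l = (20689 - (-3 + 70*36))/(19034 + 61427709) - 1*48400 = (20689 - (-3 + 2520))/61446743 - 48400 = (20689 - 1*2517)*(1/61446743) - 48400 = (20689 - 2517)*(1/61446743) - 48400 = 18172*(1/61446743) - 48400 = 18172/61446743 - 48400 = -2974022343028/61446743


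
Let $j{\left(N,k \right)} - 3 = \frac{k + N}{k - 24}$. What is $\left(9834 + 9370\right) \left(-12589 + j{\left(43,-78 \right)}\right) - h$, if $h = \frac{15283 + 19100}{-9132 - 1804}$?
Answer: $- \frac{134801975329331}{557736} \approx -2.4169 \cdot 10^{8}$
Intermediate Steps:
$j{\left(N,k \right)} = 3 + \frac{N + k}{-24 + k}$ ($j{\left(N,k \right)} = 3 + \frac{k + N}{k - 24} = 3 + \frac{N + k}{-24 + k}$)
$h = - \frac{34383}{10936}$ ($h = \frac{34383}{-10936} = 34383 \left(- \frac{1}{10936}\right) = - \frac{34383}{10936} \approx -3.144$)
$\left(9834 + 9370\right) \left(-12589 + j{\left(43,-78 \right)}\right) - h = \left(9834 + 9370\right) \left(-12589 + \frac{-72 + 43 + 4 \left(-78\right)}{-24 - 78}\right) - - \frac{34383}{10936} = 19204 \left(-12589 + \frac{-72 + 43 - 312}{-102}\right) + \frac{34383}{10936} = 19204 \left(-12589 - - \frac{341}{102}\right) + \frac{34383}{10936} = 19204 \left(-12589 + \frac{341}{102}\right) + \frac{34383}{10936} = 19204 \left(- \frac{1283737}{102}\right) + \frac{34383}{10936} = - \frac{12326442674}{51} + \frac{34383}{10936} = - \frac{134801975329331}{557736}$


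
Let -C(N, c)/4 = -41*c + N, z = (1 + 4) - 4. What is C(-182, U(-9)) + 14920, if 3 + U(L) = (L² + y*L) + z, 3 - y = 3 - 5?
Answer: 21224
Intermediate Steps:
y = 5 (y = 3 - (3 - 5) = 3 - 1*(-2) = 3 + 2 = 5)
z = 1 (z = 5 - 4 = 1)
U(L) = -2 + L² + 5*L (U(L) = -3 + ((L² + 5*L) + 1) = -3 + (1 + L² + 5*L) = -2 + L² + 5*L)
C(N, c) = -4*N + 164*c (C(N, c) = -4*(-41*c + N) = -4*(N - 41*c) = -4*N + 164*c)
C(-182, U(-9)) + 14920 = (-4*(-182) + 164*(-2 + (-9)² + 5*(-9))) + 14920 = (728 + 164*(-2 + 81 - 45)) + 14920 = (728 + 164*34) + 14920 = (728 + 5576) + 14920 = 6304 + 14920 = 21224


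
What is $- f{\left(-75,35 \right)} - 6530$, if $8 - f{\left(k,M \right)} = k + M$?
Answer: $-6578$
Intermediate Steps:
$f{\left(k,M \right)} = 8 - M - k$ ($f{\left(k,M \right)} = 8 - \left(k + M\right) = 8 - \left(M + k\right) = 8 - M - k$)
$- f{\left(-75,35 \right)} - 6530 = - (8 - 35 - -75) - 6530 = - (8 - 35 + 75) - 6530 = \left(-1\right) 48 - 6530 = -48 - 6530 = -6578$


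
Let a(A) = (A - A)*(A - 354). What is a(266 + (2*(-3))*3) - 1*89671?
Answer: -89671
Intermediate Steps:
a(A) = 0 (a(A) = 0*(-354 + A) = 0)
a(266 + (2*(-3))*3) - 1*89671 = 0 - 1*89671 = 0 - 89671 = -89671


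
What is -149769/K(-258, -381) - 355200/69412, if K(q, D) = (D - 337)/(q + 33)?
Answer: -15806096925/336742 ≈ -46938.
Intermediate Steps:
K(q, D) = (-337 + D)/(33 + q)
-149769/K(-258, -381) - 355200/69412 = -149769*(33 - 258)/(-337 - 381) - 355200/69412 = -149769/(-718/(-225)) - 355200*1/69412 = -149769/((-1/225*(-718))) - 2400/469 = -149769/718/225 - 2400/469 = -149769*225/718 - 2400/469 = -33698025/718 - 2400/469 = -15806096925/336742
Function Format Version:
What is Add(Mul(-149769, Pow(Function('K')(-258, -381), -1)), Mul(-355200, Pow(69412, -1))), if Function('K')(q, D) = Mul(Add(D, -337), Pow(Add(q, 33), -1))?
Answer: Rational(-15806096925, 336742) ≈ -46938.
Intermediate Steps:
Function('K')(q, D) = Mul(Pow(Add(33, q), -1), Add(-337, D)) (Function('K')(q, D) = Mul(Add(-337, D), Pow(Add(33, q), -1)) = Mul(Pow(Add(33, q), -1), Add(-337, D)))
Add(Mul(-149769, Pow(Function('K')(-258, -381), -1)), Mul(-355200, Pow(69412, -1))) = Add(Mul(-149769, Pow(Mul(Pow(Add(33, -258), -1), Add(-337, -381)), -1)), Mul(-355200, Pow(69412, -1))) = Add(Mul(-149769, Pow(Mul(Pow(-225, -1), -718), -1)), Mul(-355200, Rational(1, 69412))) = Add(Mul(-149769, Pow(Mul(Rational(-1, 225), -718), -1)), Rational(-2400, 469)) = Add(Mul(-149769, Pow(Rational(718, 225), -1)), Rational(-2400, 469)) = Add(Mul(-149769, Rational(225, 718)), Rational(-2400, 469)) = Add(Rational(-33698025, 718), Rational(-2400, 469)) = Rational(-15806096925, 336742)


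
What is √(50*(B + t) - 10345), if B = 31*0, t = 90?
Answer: I*√5845 ≈ 76.453*I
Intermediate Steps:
B = 0
√(50*(B + t) - 10345) = √(50*(0 + 90) - 10345) = √(50*90 - 10345) = √(4500 - 10345) = √(-5845) = I*√5845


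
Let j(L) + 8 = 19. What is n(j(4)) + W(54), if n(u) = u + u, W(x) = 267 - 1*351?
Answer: -62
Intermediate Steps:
j(L) = 11 (j(L) = -8 + 19 = 11)
W(x) = -84 (W(x) = 267 - 351 = -84)
n(u) = 2*u
n(j(4)) + W(54) = 2*11 - 84 = 22 - 84 = -62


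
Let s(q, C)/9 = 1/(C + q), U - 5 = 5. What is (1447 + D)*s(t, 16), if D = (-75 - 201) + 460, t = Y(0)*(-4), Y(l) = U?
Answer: -4893/8 ≈ -611.63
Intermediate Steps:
U = 10 (U = 5 + 5 = 10)
Y(l) = 10
t = -40 (t = 10*(-4) = -40)
s(q, C) = 9/(C + q)
D = 184 (D = -276 + 460 = 184)
(1447 + D)*s(t, 16) = (1447 + 184)*(9/(16 - 40)) = 1631*(9/(-24)) = 1631*(9*(-1/24)) = 1631*(-3/8) = -4893/8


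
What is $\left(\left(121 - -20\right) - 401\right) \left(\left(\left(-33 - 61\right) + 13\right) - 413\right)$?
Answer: $128440$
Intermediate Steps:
$\left(\left(121 - -20\right) - 401\right) \left(\left(\left(-33 - 61\right) + 13\right) - 413\right) = \left(\left(121 + 20\right) - 401\right) \left(\left(-94 + 13\right) - 413\right) = \left(141 - 401\right) \left(-81 - 413\right) = \left(-260\right) \left(-494\right) = 128440$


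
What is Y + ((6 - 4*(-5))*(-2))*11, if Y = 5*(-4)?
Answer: -592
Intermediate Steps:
Y = -20
Y + ((6 - 4*(-5))*(-2))*11 = -20 + ((6 - 4*(-5))*(-2))*11 = -20 + ((6 + 20)*(-2))*11 = -20 + (26*(-2))*11 = -20 - 52*11 = -20 - 572 = -592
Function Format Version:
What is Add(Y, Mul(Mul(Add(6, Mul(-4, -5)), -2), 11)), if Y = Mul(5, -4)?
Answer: -592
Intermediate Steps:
Y = -20
Add(Y, Mul(Mul(Add(6, Mul(-4, -5)), -2), 11)) = Add(-20, Mul(Mul(Add(6, Mul(-4, -5)), -2), 11)) = Add(-20, Mul(Mul(Add(6, 20), -2), 11)) = Add(-20, Mul(Mul(26, -2), 11)) = Add(-20, Mul(-52, 11)) = Add(-20, -572) = -592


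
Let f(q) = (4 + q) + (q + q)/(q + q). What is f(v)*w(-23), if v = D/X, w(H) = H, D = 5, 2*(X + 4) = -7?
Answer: -299/3 ≈ -99.667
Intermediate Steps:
X = -15/2 (X = -4 + (½)*(-7) = -4 - 7/2 = -15/2 ≈ -7.5000)
v = -⅔ (v = 5/(-15/2) = 5*(-2/15) = -⅔ ≈ -0.66667)
f(q) = 5 + q (f(q) = (4 + q) + (2*q)/((2*q)) = (4 + q) + (2*q)*(1/(2*q)) = (4 + q) + 1 = 5 + q)
f(v)*w(-23) = (5 - ⅔)*(-23) = (13/3)*(-23) = -299/3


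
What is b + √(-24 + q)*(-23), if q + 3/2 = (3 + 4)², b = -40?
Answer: -40 - 23*√94/2 ≈ -151.50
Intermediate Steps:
q = 95/2 (q = -3/2 + (3 + 4)² = -3/2 + 7² = -3/2 + 49 = 95/2 ≈ 47.500)
b + √(-24 + q)*(-23) = -40 + √(-24 + 95/2)*(-23) = -40 + √(47/2)*(-23) = -40 + (√94/2)*(-23) = -40 - 23*√94/2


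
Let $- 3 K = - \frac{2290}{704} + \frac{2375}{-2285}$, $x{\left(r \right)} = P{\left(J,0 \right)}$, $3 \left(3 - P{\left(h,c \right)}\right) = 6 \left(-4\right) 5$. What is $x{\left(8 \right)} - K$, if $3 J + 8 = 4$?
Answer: $\frac{6686997}{160864} \approx 41.569$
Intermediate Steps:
$J = - \frac{4}{3}$ ($J = - \frac{8}{3} + \frac{1}{3} \cdot 4 = - \frac{8}{3} + \frac{4}{3} = - \frac{4}{3} \approx -1.3333$)
$P{\left(h,c \right)} = 43$ ($P{\left(h,c \right)} = 3 - \frac{6 \left(-4\right) 5}{3} = 3 - \frac{\left(-24\right) 5}{3} = 3 - -40 = 3 + 40 = 43$)
$x{\left(r \right)} = 43$
$K = \frac{230155}{160864}$ ($K = - \frac{- \frac{2290}{704} + \frac{2375}{-2285}}{3} = - \frac{\left(-2290\right) \frac{1}{704} + 2375 \left(- \frac{1}{2285}\right)}{3} = - \frac{- \frac{1145}{352} - \frac{475}{457}}{3} = \left(- \frac{1}{3}\right) \left(- \frac{690465}{160864}\right) = \frac{230155}{160864} \approx 1.4307$)
$x{\left(8 \right)} - K = 43 - \frac{230155}{160864} = \frac{6686997}{160864}$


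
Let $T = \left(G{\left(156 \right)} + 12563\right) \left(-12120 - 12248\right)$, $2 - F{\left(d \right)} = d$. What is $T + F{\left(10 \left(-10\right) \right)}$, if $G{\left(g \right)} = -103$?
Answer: $-303625178$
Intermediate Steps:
$F{\left(d \right)} = 2 - d$
$T = -303625280$ ($T = \left(-103 + 12563\right) \left(-12120 - 12248\right) = 12460 \left(-24368\right) = -303625280$)
$T + F{\left(10 \left(-10\right) \right)} = -303625280 - \left(-2 + 10 \left(-10\right)\right) = -303625280 + \left(2 - -100\right) = -303625280 + \left(2 + 100\right) = -303625280 + 102 = -303625178$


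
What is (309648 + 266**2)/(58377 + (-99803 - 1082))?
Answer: -95101/10627 ≈ -8.9490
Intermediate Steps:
(309648 + 266**2)/(58377 + (-99803 - 1082)) = (309648 + 70756)/(58377 - 100885) = 380404/(-42508) = 380404*(-1/42508) = -95101/10627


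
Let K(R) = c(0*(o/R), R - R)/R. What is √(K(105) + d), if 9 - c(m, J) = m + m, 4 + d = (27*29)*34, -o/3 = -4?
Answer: √32607155/35 ≈ 163.15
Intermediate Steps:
o = 12 (o = -3*(-4) = 12)
d = 26618 (d = -4 + (27*29)*34 = -4 + 783*34 = -4 + 26622 = 26618)
c(m, J) = 9 - 2*m (c(m, J) = 9 - (m + m) = 9 - 2*m)
K(R) = 9/R (K(R) = (9 - 0*12/R)/R = (9 - 2*0)/R = (9 + 0)/R = 9/R)
√(K(105) + d) = √(9/105 + 26618) = √(9*(1/105) + 26618) = √(3/35 + 26618) = √(931633/35) = √32607155/35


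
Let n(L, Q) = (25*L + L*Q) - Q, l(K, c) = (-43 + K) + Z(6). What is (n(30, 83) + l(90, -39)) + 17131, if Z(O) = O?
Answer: 20341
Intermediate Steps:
l(K, c) = -37 + K (l(K, c) = (-43 + K) + 6 = -37 + K)
n(L, Q) = -Q + 25*L + L*Q
(n(30, 83) + l(90, -39)) + 17131 = ((-1*83 + 25*30 + 30*83) + (-37 + 90)) + 17131 = ((-83 + 750 + 2490) + 53) + 17131 = (3157 + 53) + 17131 = 3210 + 17131 = 20341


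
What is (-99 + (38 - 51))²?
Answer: 12544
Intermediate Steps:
(-99 + (38 - 51))² = (-99 - 13)² = (-112)² = 12544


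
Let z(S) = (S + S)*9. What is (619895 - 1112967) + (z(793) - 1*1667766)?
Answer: -2146564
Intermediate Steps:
z(S) = 18*S (z(S) = (2*S)*9 = 18*S)
(619895 - 1112967) + (z(793) - 1*1667766) = (619895 - 1112967) + (18*793 - 1*1667766) = -493072 + (14274 - 1667766) = -493072 - 1653492 = -2146564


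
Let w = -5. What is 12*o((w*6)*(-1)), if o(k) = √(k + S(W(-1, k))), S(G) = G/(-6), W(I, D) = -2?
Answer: 4*√273 ≈ 66.091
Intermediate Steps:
S(G) = -G/6 (S(G) = G*(-⅙) = -G/6)
o(k) = √(⅓ + k) (o(k) = √(k - ⅙*(-2)) = √(k + ⅓) = √(⅓ + k))
12*o((w*6)*(-1)) = 12*(√(3 + 9*(-5*6*(-1)))/3) = 12*(√(3 + 9*(-30*(-1)))/3) = 12*(√(3 + 9*30)/3) = 12*(√(3 + 270)/3) = 12*(√273/3) = 4*√273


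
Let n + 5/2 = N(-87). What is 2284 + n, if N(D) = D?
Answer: 4389/2 ≈ 2194.5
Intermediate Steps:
n = -179/2 (n = -5/2 - 87 = -179/2 ≈ -89.500)
2284 + n = 2284 - 179/2 = 4389/2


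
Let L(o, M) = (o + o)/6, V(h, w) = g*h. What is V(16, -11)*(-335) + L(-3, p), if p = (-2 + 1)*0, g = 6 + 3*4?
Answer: -96481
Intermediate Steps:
g = 18 (g = 6 + 12 = 18)
p = 0 (p = -1*0 = 0)
V(h, w) = 18*h
L(o, M) = o/3 (L(o, M) = (2*o)/6 = o/3)
V(16, -11)*(-335) + L(-3, p) = (18*16)*(-335) + (1/3)*(-3) = 288*(-335) - 1 = -96480 - 1 = -96481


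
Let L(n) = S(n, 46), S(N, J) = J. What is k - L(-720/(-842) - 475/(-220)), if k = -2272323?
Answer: -2272369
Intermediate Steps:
L(n) = 46
k - L(-720/(-842) - 475/(-220)) = -2272323 - 1*46 = -2272323 - 46 = -2272369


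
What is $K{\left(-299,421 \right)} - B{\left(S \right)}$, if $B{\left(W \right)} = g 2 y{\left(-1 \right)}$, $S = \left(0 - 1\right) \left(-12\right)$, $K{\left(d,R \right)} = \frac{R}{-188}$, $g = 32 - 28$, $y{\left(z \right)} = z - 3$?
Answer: $\frac{5595}{188} \approx 29.761$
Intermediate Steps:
$y{\left(z \right)} = -3 + z$
$g = 4$ ($g = 32 - 28 = 4$)
$K{\left(d,R \right)} = - \frac{R}{188}$ ($K{\left(d,R \right)} = R \left(- \frac{1}{188}\right) = - \frac{R}{188}$)
$S = 12$ ($S = \left(-1\right) \left(-12\right) = 12$)
$B{\left(W \right)} = -32$ ($B{\left(W \right)} = 4 \cdot 2 \left(-3 - 1\right) = 4 \cdot 2 \left(-4\right) = 4 \left(-8\right) = -32$)
$K{\left(-299,421 \right)} - B{\left(S \right)} = \left(- \frac{1}{188}\right) 421 - -32 = - \frac{421}{188} + 32 = \frac{5595}{188}$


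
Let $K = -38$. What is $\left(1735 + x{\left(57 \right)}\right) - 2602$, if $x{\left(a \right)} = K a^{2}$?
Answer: $-124329$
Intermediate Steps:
$x{\left(a \right)} = - 38 a^{2}$
$\left(1735 + x{\left(57 \right)}\right) - 2602 = \left(1735 - 38 \cdot 57^{2}\right) - 2602 = \left(1735 - 123462\right) - 2602 = -121727 - 2602 = -124329$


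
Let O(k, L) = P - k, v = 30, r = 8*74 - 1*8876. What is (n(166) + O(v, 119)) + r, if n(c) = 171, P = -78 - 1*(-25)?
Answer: -8196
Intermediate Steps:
P = -53 (P = -78 + 25 = -53)
r = -8284 (r = 592 - 8876 = -8284)
O(k, L) = -53 - k
(n(166) + O(v, 119)) + r = (171 + (-53 - 1*30)) - 8284 = (171 + (-53 - 30)) - 8284 = (171 - 83) - 8284 = 88 - 8284 = -8196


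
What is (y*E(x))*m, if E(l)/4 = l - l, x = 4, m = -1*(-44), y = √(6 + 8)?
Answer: 0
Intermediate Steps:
y = √14 ≈ 3.7417
m = 44
E(l) = 0 (E(l) = 4*(l - l) = 4*0 = 0)
(y*E(x))*m = (√14*0)*44 = 0*44 = 0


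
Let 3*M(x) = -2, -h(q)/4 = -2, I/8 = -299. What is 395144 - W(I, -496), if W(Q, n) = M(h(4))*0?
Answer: 395144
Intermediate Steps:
I = -2392 (I = 8*(-299) = -2392)
h(q) = 8 (h(q) = -4*(-2) = 8)
M(x) = -2/3 (M(x) = (1/3)*(-2) = -2/3)
W(Q, n) = 0 (W(Q, n) = -2/3*0 = 0)
395144 - W(I, -496) = 395144 - 1*0 = 395144 + 0 = 395144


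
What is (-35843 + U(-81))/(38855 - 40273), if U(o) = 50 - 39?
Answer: 17916/709 ≈ 25.269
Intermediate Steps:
U(o) = 11
(-35843 + U(-81))/(38855 - 40273) = (-35843 + 11)/(38855 - 40273) = -35832/(-1418) = -35832*(-1/1418) = 17916/709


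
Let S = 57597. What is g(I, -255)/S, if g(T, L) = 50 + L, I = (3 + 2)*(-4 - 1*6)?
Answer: -205/57597 ≈ -0.0035592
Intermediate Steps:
I = -50 (I = 5*(-4 - 6) = 5*(-10) = -50)
g(I, -255)/S = (50 - 255)/57597 = -205*1/57597 = -205/57597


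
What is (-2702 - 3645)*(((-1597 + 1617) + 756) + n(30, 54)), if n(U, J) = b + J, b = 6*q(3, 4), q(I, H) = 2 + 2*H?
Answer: -5648830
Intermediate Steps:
b = 60 (b = 6*(2 + 2*4) = 6*(2 + 8) = 6*10 = 60)
n(U, J) = 60 + J
(-2702 - 3645)*(((-1597 + 1617) + 756) + n(30, 54)) = (-2702 - 3645)*(((-1597 + 1617) + 756) + (60 + 54)) = -6347*((20 + 756) + 114) = -6347*(776 + 114) = -6347*890 = -5648830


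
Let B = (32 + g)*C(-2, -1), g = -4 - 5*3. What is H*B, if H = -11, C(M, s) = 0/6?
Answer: 0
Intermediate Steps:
C(M, s) = 0 (C(M, s) = 0*(⅙) = 0)
g = -19 (g = -4 - 15 = -19)
B = 0 (B = (32 - 19)*0 = 13*0 = 0)
H*B = -11*0 = 0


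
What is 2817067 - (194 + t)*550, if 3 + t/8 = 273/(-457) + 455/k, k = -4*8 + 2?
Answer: 3829105357/1371 ≈ 2.7929e+6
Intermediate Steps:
k = -30 (k = -32 + 2 = -30)
t = -205804/1371 (t = -24 + 8*(273/(-457) + 455/(-30)) = -24 + 8*(273*(-1/457) + 455*(-1/30)) = -24 + 8*(-273/457 - 91/6) = -24 + 8*(-43225/2742) = -24 - 172900/1371 = -205804/1371 ≈ -150.11)
2817067 - (194 + t)*550 = 2817067 - (194 - 205804/1371)*550 = 2817067 - 60170*550/1371 = 2817067 - 1*33093500/1371 = 2817067 - 33093500/1371 = 3829105357/1371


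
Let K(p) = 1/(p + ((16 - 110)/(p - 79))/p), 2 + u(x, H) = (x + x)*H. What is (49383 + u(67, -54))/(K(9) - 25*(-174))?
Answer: 24292378/2507403 ≈ 9.6883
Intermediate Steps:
u(x, H) = -2 + 2*H*x (u(x, H) = -2 + (x + x)*H = -2 + (2*x)*H = -2 + 2*H*x)
K(p) = 1/(p - 94/(p*(-79 + p))) (K(p) = 1/(p + (-94/(-79 + p))/p) = 1/(p - 94/(p*(-79 + p))))
(49383 + u(67, -54))/(K(9) - 25*(-174)) = (49383 + (-2 + 2*(-54)*67))/(9*(-79 + 9)/(-94 + 9³ - 79*9²) - 25*(-174)) = (49383 + (-2 - 7236))/(9*(-70)/(-94 + 729 - 79*81) + 4350) = (49383 - 7238)/(9*(-70)/(-94 + 729 - 6399) + 4350) = 42145/(9*(-70)/(-5764) + 4350) = 42145/(9*(-1/5764)*(-70) + 4350) = 42145/(315/2882 + 4350) = 42145/(12537015/2882) = 42145*(2882/12537015) = 24292378/2507403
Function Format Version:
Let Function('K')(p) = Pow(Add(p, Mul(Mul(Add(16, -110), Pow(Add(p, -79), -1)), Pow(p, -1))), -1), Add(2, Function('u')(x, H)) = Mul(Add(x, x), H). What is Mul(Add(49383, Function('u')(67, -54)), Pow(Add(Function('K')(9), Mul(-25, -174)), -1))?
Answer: Rational(24292378, 2507403) ≈ 9.6883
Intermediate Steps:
Function('u')(x, H) = Add(-2, Mul(2, H, x)) (Function('u')(x, H) = Add(-2, Mul(Add(x, x), H)) = Add(-2, Mul(Mul(2, x), H)) = Add(-2, Mul(2, H, x)))
Function('K')(p) = Pow(Add(p, Mul(-94, Pow(p, -1), Pow(Add(-79, p), -1))), -1) (Function('K')(p) = Pow(Add(p, Mul(Mul(-94, Pow(Add(-79, p), -1)), Pow(p, -1))), -1) = Pow(Add(p, Mul(-94, Pow(p, -1), Pow(Add(-79, p), -1))), -1))
Mul(Add(49383, Function('u')(67, -54)), Pow(Add(Function('K')(9), Mul(-25, -174)), -1)) = Mul(Add(49383, Add(-2, Mul(2, -54, 67))), Pow(Add(Mul(9, Pow(Add(-94, Pow(9, 3), Mul(-79, Pow(9, 2))), -1), Add(-79, 9)), Mul(-25, -174)), -1)) = Mul(Add(49383, Add(-2, -7236)), Pow(Add(Mul(9, Pow(Add(-94, 729, Mul(-79, 81)), -1), -70), 4350), -1)) = Mul(Add(49383, -7238), Pow(Add(Mul(9, Pow(Add(-94, 729, -6399), -1), -70), 4350), -1)) = Mul(42145, Pow(Add(Mul(9, Pow(-5764, -1), -70), 4350), -1)) = Mul(42145, Pow(Add(Mul(9, Rational(-1, 5764), -70), 4350), -1)) = Mul(42145, Pow(Add(Rational(315, 2882), 4350), -1)) = Mul(42145, Pow(Rational(12537015, 2882), -1)) = Mul(42145, Rational(2882, 12537015)) = Rational(24292378, 2507403)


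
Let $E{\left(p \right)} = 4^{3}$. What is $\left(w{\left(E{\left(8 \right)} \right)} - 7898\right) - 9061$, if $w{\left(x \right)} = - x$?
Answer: $-17023$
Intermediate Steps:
$E{\left(p \right)} = 64$
$\left(w{\left(E{\left(8 \right)} \right)} - 7898\right) - 9061 = \left(\left(-1\right) 64 - 7898\right) - 9061 = \left(-64 - 7898\right) - 9061 = -7962 - 9061 = -17023$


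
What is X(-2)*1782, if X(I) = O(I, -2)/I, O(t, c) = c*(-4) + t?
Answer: -5346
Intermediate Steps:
O(t, c) = t - 4*c (O(t, c) = -4*c + t = t - 4*c)
X(I) = (8 + I)/I (X(I) = (I - 4*(-2))/I = (I + 8)/I = (8 + I)/I)
X(-2)*1782 = ((8 - 2)/(-2))*1782 = -½*6*1782 = -3*1782 = -5346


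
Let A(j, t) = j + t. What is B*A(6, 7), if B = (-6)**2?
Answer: 468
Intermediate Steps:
B = 36
B*A(6, 7) = 36*(6 + 7) = 36*13 = 468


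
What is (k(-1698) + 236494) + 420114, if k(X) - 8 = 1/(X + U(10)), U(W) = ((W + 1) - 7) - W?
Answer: 1118873663/1704 ≈ 6.5662e+5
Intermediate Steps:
U(W) = -6 (U(W) = ((1 + W) - 7) - W = (-6 + W) - W = -6)
k(X) = 8 + 1/(-6 + X) (k(X) = 8 + 1/(X - 6) = 8 + 1/(-6 + X))
(k(-1698) + 236494) + 420114 = ((-47 + 8*(-1698))/(-6 - 1698) + 236494) + 420114 = ((-47 - 13584)/(-1704) + 236494) + 420114 = (-1/1704*(-13631) + 236494) + 420114 = (13631/1704 + 236494) + 420114 = 402999407/1704 + 420114 = 1118873663/1704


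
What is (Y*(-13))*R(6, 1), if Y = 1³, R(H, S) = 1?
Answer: -13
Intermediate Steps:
Y = 1
(Y*(-13))*R(6, 1) = (1*(-13))*1 = -13*1 = -13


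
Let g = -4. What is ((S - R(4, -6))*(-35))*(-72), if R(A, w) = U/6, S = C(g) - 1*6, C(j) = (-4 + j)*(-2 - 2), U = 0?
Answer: 65520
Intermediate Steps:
C(j) = 16 - 4*j (C(j) = (-4 + j)*(-4) = 16 - 4*j)
S = 26 (S = (16 - 4*(-4)) - 1*6 = (16 + 16) - 6 = 32 - 6 = 26)
R(A, w) = 0 (R(A, w) = 0/6 = 0*(⅙) = 0)
((S - R(4, -6))*(-35))*(-72) = ((26 - 1*0)*(-35))*(-72) = ((26 + 0)*(-35))*(-72) = (26*(-35))*(-72) = -910*(-72) = 65520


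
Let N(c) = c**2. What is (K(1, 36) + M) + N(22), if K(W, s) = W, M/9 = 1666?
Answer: 15479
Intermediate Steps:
M = 14994 (M = 9*1666 = 14994)
(K(1, 36) + M) + N(22) = (1 + 14994) + 22**2 = 14995 + 484 = 15479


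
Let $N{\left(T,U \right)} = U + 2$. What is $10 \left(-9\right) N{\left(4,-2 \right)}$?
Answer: $0$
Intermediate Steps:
$N{\left(T,U \right)} = 2 + U$
$10 \left(-9\right) N{\left(4,-2 \right)} = 10 \left(-9\right) \left(2 - 2\right) = \left(-90\right) 0 = 0$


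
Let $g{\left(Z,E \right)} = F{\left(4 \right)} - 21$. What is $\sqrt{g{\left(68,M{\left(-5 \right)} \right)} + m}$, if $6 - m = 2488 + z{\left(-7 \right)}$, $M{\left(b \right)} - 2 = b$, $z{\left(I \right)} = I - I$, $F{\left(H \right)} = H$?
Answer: $7 i \sqrt{51} \approx 49.99 i$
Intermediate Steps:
$z{\left(I \right)} = 0$
$M{\left(b \right)} = 2 + b$
$g{\left(Z,E \right)} = -17$ ($g{\left(Z,E \right)} = 4 - 21 = -17$)
$m = -2482$ ($m = 6 - \left(2488 + 0\right) = 6 - 2488 = -2482$)
$\sqrt{g{\left(68,M{\left(-5 \right)} \right)} + m} = \sqrt{-17 - 2482} = \sqrt{-2499} = 7 i \sqrt{51}$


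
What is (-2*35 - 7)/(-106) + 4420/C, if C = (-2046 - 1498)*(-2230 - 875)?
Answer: 10597322/14580459 ≈ 0.72682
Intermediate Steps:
C = 11004120 (C = -3544*(-3105) = 11004120)
(-2*35 - 7)/(-106) + 4420/C = (-2*35 - 7)/(-106) + 4420/11004120 = (-70 - 7)*(-1/106) + 4420*(1/11004120) = -77*(-1/106) + 221/550206 = 77/106 + 221/550206 = 10597322/14580459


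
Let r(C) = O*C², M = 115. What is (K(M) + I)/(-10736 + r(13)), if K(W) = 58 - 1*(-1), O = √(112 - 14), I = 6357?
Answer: -34441088/56231359 - 3795064*√2/56231359 ≈ -0.70793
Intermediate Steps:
O = 7*√2 (O = √98 = 7*√2 ≈ 9.8995)
K(W) = 59 (K(W) = 58 + 1 = 59)
r(C) = 7*√2*C² (r(C) = (7*√2)*C² = 7*√2*C²)
(K(M) + I)/(-10736 + r(13)) = (59 + 6357)/(-10736 + 7*√2*13²) = 6416/(-10736 + 7*√2*169) = 6416/(-10736 + 1183*√2)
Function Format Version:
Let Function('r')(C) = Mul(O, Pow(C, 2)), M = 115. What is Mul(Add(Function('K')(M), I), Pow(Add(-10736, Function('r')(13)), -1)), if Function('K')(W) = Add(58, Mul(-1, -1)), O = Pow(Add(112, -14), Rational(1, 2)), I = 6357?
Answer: Add(Rational(-34441088, 56231359), Mul(Rational(-3795064, 56231359), Pow(2, Rational(1, 2)))) ≈ -0.70793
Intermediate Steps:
O = Mul(7, Pow(2, Rational(1, 2))) (O = Pow(98, Rational(1, 2)) = Mul(7, Pow(2, Rational(1, 2))) ≈ 9.8995)
Function('K')(W) = 59 (Function('K')(W) = Add(58, 1) = 59)
Function('r')(C) = Mul(7, Pow(2, Rational(1, 2)), Pow(C, 2)) (Function('r')(C) = Mul(Mul(7, Pow(2, Rational(1, 2))), Pow(C, 2)) = Mul(7, Pow(2, Rational(1, 2)), Pow(C, 2)))
Mul(Add(Function('K')(M), I), Pow(Add(-10736, Function('r')(13)), -1)) = Mul(Add(59, 6357), Pow(Add(-10736, Mul(7, Pow(2, Rational(1, 2)), Pow(13, 2))), -1)) = Mul(6416, Pow(Add(-10736, Mul(7, Pow(2, Rational(1, 2)), 169)), -1)) = Mul(6416, Pow(Add(-10736, Mul(1183, Pow(2, Rational(1, 2)))), -1))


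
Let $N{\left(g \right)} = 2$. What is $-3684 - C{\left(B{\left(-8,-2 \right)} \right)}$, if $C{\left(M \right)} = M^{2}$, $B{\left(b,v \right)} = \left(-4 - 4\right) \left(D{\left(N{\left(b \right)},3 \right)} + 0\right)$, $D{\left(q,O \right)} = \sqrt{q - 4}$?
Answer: $-3556$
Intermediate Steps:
$D{\left(q,O \right)} = \sqrt{-4 + q}$
$B{\left(b,v \right)} = - 8 i \sqrt{2}$ ($B{\left(b,v \right)} = \left(-4 - 4\right) \left(\sqrt{-4 + 2} + 0\right) = - 8 \left(\sqrt{-2} + 0\right) = - 8 \left(i \sqrt{2} + 0\right) = - 8 i \sqrt{2}$)
$-3684 - C{\left(B{\left(-8,-2 \right)} \right)} = -3684 - \left(- 8 i \sqrt{2}\right)^{2} = -3684 - -128 = -3684 + 128 = -3556$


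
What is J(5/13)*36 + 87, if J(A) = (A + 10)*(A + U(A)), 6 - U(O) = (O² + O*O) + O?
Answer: 4876179/2197 ≈ 2219.5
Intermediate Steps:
U(O) = 6 - O - 2*O² (U(O) = 6 - ((O² + O*O) + O) = 6 - ((O² + O²) + O) = 6 - (2*O² + O) = 6 - (O + 2*O²) = 6 + (-O - 2*O²) = 6 - O - 2*O²)
J(A) = (6 - 2*A²)*(10 + A) (J(A) = (A + 10)*(A + (6 - A - 2*A²)) = (10 + A)*(6 - 2*A²) = (6 - 2*A²)*(10 + A))
J(5/13)*36 + 87 = (60 - 20*(5/13)² - 2*(5/13)³ + 6*(5/13))*36 + 87 = (60 - 20*25/169 - 2*125/2197 + 30/13)*36 + 87 = (60 - 500/169 - 250/2197 + 30/13)*36 + 87 = (130140/2197)*36 + 87 = 4685040/2197 + 87 = 4876179/2197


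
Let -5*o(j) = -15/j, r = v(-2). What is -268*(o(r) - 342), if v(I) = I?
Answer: 92058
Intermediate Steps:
r = -2
o(j) = 3/j (o(j) = -(-3)/j = 3/j)
-268*(o(r) - 342) = -268*(3/(-2) - 342) = -268*(3*(-1/2) - 342) = -268*(-3/2 - 342) = -268*(-687/2) = 92058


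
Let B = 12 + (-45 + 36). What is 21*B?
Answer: 63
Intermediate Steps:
B = 3 (B = 12 - 9 = 3)
21*B = 21*3 = 63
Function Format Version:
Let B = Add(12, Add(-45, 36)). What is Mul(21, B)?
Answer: 63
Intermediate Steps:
B = 3 (B = Add(12, -9) = 3)
Mul(21, B) = Mul(21, 3) = 63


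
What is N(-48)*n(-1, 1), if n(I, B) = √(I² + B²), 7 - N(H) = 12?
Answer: -5*√2 ≈ -7.0711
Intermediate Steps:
N(H) = -5 (N(H) = 7 - 1*12 = 7 - 12 = -5)
n(I, B) = √(B² + I²)
N(-48)*n(-1, 1) = -5*√(1² + (-1)²) = -5*√(1 + 1) = -5*√2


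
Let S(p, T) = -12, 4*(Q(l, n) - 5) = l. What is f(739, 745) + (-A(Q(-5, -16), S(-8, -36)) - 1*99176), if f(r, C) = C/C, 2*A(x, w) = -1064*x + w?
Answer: -97174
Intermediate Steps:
Q(l, n) = 5 + l/4
A(x, w) = w/2 - 532*x (A(x, w) = (-1064*x + w)/2 = (w - 1064*x)/2 = w/2 - 532*x)
f(r, C) = 1
f(739, 745) + (-A(Q(-5, -16), S(-8, -36)) - 1*99176) = 1 + (-((½)*(-12) - 532*(5 + (¼)*(-5))) - 1*99176) = 1 + (-(-6 - 532*(5 - 5/4)) - 99176) = 1 + (-(-6 - 532*15/4) - 99176) = 1 + (-(-6 - 1995) - 99176) = 1 + (-1*(-2001) - 99176) = 1 + (2001 - 99176) = 1 - 97175 = -97174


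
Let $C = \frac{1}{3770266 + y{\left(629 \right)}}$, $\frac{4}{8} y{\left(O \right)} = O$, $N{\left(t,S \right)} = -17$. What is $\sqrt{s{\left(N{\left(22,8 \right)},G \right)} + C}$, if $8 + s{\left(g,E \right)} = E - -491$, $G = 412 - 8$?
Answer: $\frac{\sqrt{3154259211354109}}{1885762} \approx 29.783$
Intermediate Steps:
$y{\left(O \right)} = 2 O$
$G = 404$
$s{\left(g,E \right)} = 483 + E$ ($s{\left(g,E \right)} = -8 + \left(E - -491\right) = -8 + \left(E + 491\right) = -8 + \left(491 + E\right) = 483 + E$)
$C = \frac{1}{3771524}$ ($C = \frac{1}{3770266 + 2 \cdot 629} = \frac{1}{3770266 + 1258} = \frac{1}{3771524} \approx 2.6514 \cdot 10^{-7}$)
$\sqrt{s{\left(N{\left(22,8 \right)},G \right)} + C} = \sqrt{\left(483 + 404\right) + \frac{1}{3771524}} = \sqrt{887 + \frac{1}{3771524}} = \sqrt{\frac{3345341789}{3771524}} = \frac{\sqrt{3154259211354109}}{1885762}$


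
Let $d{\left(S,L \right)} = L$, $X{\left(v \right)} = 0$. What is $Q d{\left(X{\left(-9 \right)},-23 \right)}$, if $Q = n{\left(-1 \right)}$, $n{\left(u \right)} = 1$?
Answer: $-23$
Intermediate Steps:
$Q = 1$
$Q d{\left(X{\left(-9 \right)},-23 \right)} = 1 \left(-23\right) = -23$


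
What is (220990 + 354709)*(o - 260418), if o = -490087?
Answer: -432064977995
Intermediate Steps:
(220990 + 354709)*(o - 260418) = (220990 + 354709)*(-490087 - 260418) = 575699*(-750505) = -432064977995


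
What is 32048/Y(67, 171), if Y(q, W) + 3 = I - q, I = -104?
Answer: -16024/87 ≈ -184.18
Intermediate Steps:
Y(q, W) = -107 - q (Y(q, W) = -3 + (-104 - q) = -107 - q)
32048/Y(67, 171) = 32048/(-107 - 1*67) = 32048/(-107 - 67) = 32048/(-174) = 32048*(-1/174) = -16024/87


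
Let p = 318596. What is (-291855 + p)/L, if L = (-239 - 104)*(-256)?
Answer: 26741/87808 ≈ 0.30454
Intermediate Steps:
L = 87808 (L = -343*(-256) = 87808)
(-291855 + p)/L = (-291855 + 318596)/87808 = 26741*(1/87808) = 26741/87808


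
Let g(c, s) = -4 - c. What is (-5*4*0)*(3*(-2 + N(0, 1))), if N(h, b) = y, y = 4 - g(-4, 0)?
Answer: 0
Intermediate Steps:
y = 4 (y = 4 - (-4 - 1*(-4)) = 4 - (-4 + 4) = 4 - 1*0 = 4 + 0 = 4)
N(h, b) = 4
(-5*4*0)*(3*(-2 + N(0, 1))) = (-5*4*0)*(3*(-2 + 4)) = (-20*0)*(3*2) = 0*6 = 0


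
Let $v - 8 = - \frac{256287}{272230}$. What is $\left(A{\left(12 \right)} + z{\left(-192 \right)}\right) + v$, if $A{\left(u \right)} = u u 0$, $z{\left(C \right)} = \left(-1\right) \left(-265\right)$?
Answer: $\frac{74062503}{272230} \approx 272.06$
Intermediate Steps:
$v = \frac{1921553}{272230}$ ($v = 8 - \frac{256287}{272230} = \frac{1921553}{272230} \approx 7.0586$)
$z{\left(C \right)} = 265$
$A{\left(u \right)} = 0$ ($A{\left(u \right)} = u 0 = 0$)
$\left(A{\left(12 \right)} + z{\left(-192 \right)}\right) + v = \left(0 + 265\right) + \frac{1921553}{272230} = 265 + \frac{1921553}{272230} = \frac{74062503}{272230}$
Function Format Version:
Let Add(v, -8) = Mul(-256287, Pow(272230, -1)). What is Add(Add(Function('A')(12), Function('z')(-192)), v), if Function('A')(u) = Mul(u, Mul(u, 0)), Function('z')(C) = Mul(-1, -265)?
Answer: Rational(74062503, 272230) ≈ 272.06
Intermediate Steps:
v = Rational(1921553, 272230) (v = Add(8, Mul(-256287, Pow(272230, -1))) = Add(8, Mul(-256287, Rational(1, 272230))) = Add(8, Rational(-256287, 272230)) = Rational(1921553, 272230) ≈ 7.0586)
Function('z')(C) = 265
Function('A')(u) = 0 (Function('A')(u) = Mul(u, 0) = 0)
Add(Add(Function('A')(12), Function('z')(-192)), v) = Add(Add(0, 265), Rational(1921553, 272230)) = Add(265, Rational(1921553, 272230)) = Rational(74062503, 272230)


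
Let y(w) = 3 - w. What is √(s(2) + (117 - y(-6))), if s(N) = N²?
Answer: 4*√7 ≈ 10.583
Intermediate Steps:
√(s(2) + (117 - y(-6))) = √(2² + (117 - (3 - 1*(-6)))) = √(4 + (117 - (3 + 6))) = √(4 + (117 - 1*9)) = √(4 + (117 - 9)) = √(4 + 108) = √112 = 4*√7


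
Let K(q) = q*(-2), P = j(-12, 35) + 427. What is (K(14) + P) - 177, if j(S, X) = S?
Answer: 210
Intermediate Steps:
P = 415 (P = -12 + 427 = 415)
K(q) = -2*q
(K(14) + P) - 177 = (-2*14 + 415) - 177 = (-28 + 415) - 177 = 387 - 177 = 210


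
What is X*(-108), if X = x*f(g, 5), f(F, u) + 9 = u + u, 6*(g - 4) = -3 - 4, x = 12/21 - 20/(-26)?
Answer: -13176/91 ≈ -144.79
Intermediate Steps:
x = 122/91 (x = 12*(1/21) - 20*(-1/26) = 4/7 + 10/13 = 122/91 ≈ 1.3407)
g = 17/6 (g = 4 + (-3 - 4)/6 = 4 + (⅙)*(-7) = 4 - 7/6 = 17/6 ≈ 2.8333)
f(F, u) = -9 + 2*u (f(F, u) = -9 + (u + u) = -9 + 2*u)
X = 122/91 (X = 122*(-9 + 2*5)/91 = 122*(-9 + 10)/91 = (122/91)*1 = 122/91 ≈ 1.3407)
X*(-108) = (122/91)*(-108) = -13176/91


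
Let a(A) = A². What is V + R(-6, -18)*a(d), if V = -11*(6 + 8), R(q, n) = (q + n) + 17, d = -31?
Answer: -6881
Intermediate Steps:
R(q, n) = 17 + n + q (R(q, n) = (n + q) + 17 = 17 + n + q)
V = -154 (V = -11*14 = -154)
V + R(-6, -18)*a(d) = -154 + (17 - 18 - 6)*(-31)² = -154 - 7*961 = -154 - 6727 = -6881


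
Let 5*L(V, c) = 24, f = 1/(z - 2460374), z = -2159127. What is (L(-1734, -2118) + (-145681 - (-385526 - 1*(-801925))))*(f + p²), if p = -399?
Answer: -413366502703638240/4619501 ≈ -8.9483e+10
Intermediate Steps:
f = -1/4619501 (f = 1/(-2159127 - 2460374) = 1/(-4619501) = -1/4619501 ≈ -2.1647e-7)
L(V, c) = 24/5 (L(V, c) = (⅕)*24 = 24/5)
(L(-1734, -2118) + (-145681 - (-385526 - 1*(-801925))))*(f + p²) = (24/5 + (-145681 - (-385526 - 1*(-801925))))*(-1/4619501 + (-399)²) = (24/5 + (-145681 - (-385526 + 801925)))*(-1/4619501 + 159201) = (24/5 + (-145681 - 1*416399))*(735429178700/4619501) = (24/5 + (-145681 - 416399))*(735429178700/4619501) = (24/5 - 562080)*(735429178700/4619501) = -2810376/5*735429178700/4619501 = -413366502703638240/4619501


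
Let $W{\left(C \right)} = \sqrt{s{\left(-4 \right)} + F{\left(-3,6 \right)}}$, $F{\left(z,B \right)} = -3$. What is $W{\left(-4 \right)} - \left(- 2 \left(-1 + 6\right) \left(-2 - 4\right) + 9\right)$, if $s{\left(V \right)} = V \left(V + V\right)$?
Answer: $-69 + \sqrt{29} \approx -63.615$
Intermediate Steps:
$s{\left(V \right)} = 2 V^{2}$ ($s{\left(V \right)} = V 2 V = 2 V^{2}$)
$W{\left(C \right)} = \sqrt{29}$ ($W{\left(C \right)} = \sqrt{2 \left(-4\right)^{2} - 3} = \sqrt{2 \cdot 16 - 3} = \sqrt{32 - 3} = \sqrt{29}$)
$W{\left(-4 \right)} - \left(- 2 \left(-1 + 6\right) \left(-2 - 4\right) + 9\right) = \sqrt{29} - \left(- 2 \left(-1 + 6\right) \left(-2 - 4\right) + 9\right) = \sqrt{29} - \left(- 2 \cdot 5 \left(-6\right) + 9\right) = \sqrt{29} - \left(\left(-2\right) \left(-30\right) + 9\right) = \sqrt{29} - \left(60 + 9\right) = \sqrt{29} - 69 = -69 + \sqrt{29}$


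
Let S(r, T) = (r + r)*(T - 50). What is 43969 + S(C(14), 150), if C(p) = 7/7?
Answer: 44169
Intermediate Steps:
C(p) = 1 (C(p) = 7*(1/7) = 1)
S(r, T) = 2*r*(-50 + T) (S(r, T) = (2*r)*(-50 + T) = 2*r*(-50 + T))
43969 + S(C(14), 150) = 43969 + 2*1*(-50 + 150) = 43969 + 2*1*100 = 43969 + 200 = 44169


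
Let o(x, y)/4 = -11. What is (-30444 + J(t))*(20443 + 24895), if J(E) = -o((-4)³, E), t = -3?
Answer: -1378275200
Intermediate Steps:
o(x, y) = -44 (o(x, y) = 4*(-11) = -44)
J(E) = 44 (J(E) = -1*(-44) = 44)
(-30444 + J(t))*(20443 + 24895) = (-30444 + 44)*(20443 + 24895) = -30400*45338 = -1378275200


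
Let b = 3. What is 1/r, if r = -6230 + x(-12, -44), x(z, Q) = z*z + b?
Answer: -1/6083 ≈ -0.00016439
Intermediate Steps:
x(z, Q) = 3 + z² (x(z, Q) = z*z + 3 = z² + 3 = 3 + z²)
r = -6083 (r = -6230 + (3 + (-12)²) = -6230 + (3 + 144) = -6230 + 147 = -6083)
1/r = 1/(-6083) = -1/6083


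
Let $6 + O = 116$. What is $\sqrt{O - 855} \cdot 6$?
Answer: $6 i \sqrt{745} \approx 163.77 i$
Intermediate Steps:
$O = 110$ ($O = -6 + 116 = 110$)
$\sqrt{O - 855} \cdot 6 = \sqrt{110 - 855} \cdot 6 = \sqrt{-745} \cdot 6 = i \sqrt{745} \cdot 6 = 6 i \sqrt{745}$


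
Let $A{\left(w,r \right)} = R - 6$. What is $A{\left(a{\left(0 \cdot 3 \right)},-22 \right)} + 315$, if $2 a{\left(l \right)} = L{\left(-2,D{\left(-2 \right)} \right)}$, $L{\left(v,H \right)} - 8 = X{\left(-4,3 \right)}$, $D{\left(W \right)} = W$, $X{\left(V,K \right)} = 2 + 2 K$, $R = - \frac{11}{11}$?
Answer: $308$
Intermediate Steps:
$R = -1$ ($R = \left(-11\right) \frac{1}{11} = -1$)
$L{\left(v,H \right)} = 16$ ($L{\left(v,H \right)} = 8 + \left(2 + 2 \cdot 3\right) = 8 + \left(2 + 6\right) = 8 + 8 = 16$)
$a{\left(l \right)} = 8$ ($a{\left(l \right)} = \frac{1}{2} \cdot 16 = 8$)
$A{\left(w,r \right)} = -7$ ($A{\left(w,r \right)} = -1 - 6 = -7$)
$A{\left(a{\left(0 \cdot 3 \right)},-22 \right)} + 315 = -7 + 315 = 308$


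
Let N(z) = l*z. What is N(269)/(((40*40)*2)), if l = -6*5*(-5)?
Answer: 807/64 ≈ 12.609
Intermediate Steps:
l = 150 (l = -30*(-5) = 150)
N(z) = 150*z
N(269)/(((40*40)*2)) = (150*269)/(((40*40)*2)) = 40350/((1600*2)) = 40350/3200 = 40350*(1/3200) = 807/64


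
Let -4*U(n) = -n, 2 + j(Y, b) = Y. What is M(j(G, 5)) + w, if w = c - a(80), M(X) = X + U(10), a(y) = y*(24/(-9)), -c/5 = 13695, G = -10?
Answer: -409627/6 ≈ -68271.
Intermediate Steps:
j(Y, b) = -2 + Y
c = -68475 (c = -5*13695 = -68475)
U(n) = n/4 (U(n) = -(-1)*n/4 = n/4)
a(y) = -8*y/3 (a(y) = y*(24*(-⅑)) = y*(-8/3) = -8*y/3)
M(X) = 5/2 + X (M(X) = X + (¼)*10 = X + 5/2 = 5/2 + X)
w = -204785/3 (w = -68475 - (-8)*80/3 = -68475 - 1*(-640/3) = -68475 + 640/3 = -204785/3 ≈ -68262.)
M(j(G, 5)) + w = (5/2 + (-2 - 10)) - 204785/3 = (5/2 - 12) - 204785/3 = -19/2 - 204785/3 = -409627/6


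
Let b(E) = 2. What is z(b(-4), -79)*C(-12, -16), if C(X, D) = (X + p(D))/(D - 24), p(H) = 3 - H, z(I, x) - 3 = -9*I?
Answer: 21/8 ≈ 2.6250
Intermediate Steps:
z(I, x) = 3 - 9*I
C(X, D) = (3 + X - D)/(-24 + D) (C(X, D) = (X + (3 - D))/(D - 24) = (3 + X - D)/(-24 + D))
z(b(-4), -79)*C(-12, -16) = (3 - 9*2)*((3 - 12 - 1*(-16))/(-24 - 16)) = (3 - 18)*((3 - 12 + 16)/(-40)) = -(-3)*7/8 = -15*(-7/40) = 21/8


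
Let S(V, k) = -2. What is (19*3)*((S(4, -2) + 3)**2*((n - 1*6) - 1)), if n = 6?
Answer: -57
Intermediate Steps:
(19*3)*((S(4, -2) + 3)**2*((n - 1*6) - 1)) = (19*3)*((-2 + 3)**2*((6 - 1*6) - 1)) = 57*(1**2*((6 - 6) - 1)) = 57*(1*(0 - 1)) = 57*(1*(-1)) = 57*(-1) = -57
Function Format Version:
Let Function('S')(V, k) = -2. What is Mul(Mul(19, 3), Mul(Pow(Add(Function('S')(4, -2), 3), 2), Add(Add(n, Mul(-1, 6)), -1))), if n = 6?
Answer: -57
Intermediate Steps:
Mul(Mul(19, 3), Mul(Pow(Add(Function('S')(4, -2), 3), 2), Add(Add(n, Mul(-1, 6)), -1))) = Mul(Mul(19, 3), Mul(Pow(Add(-2, 3), 2), Add(Add(6, Mul(-1, 6)), -1))) = Mul(57, Mul(Pow(1, 2), Add(Add(6, -6), -1))) = Mul(57, Mul(1, Add(0, -1))) = Mul(57, Mul(1, -1)) = Mul(57, -1) = -57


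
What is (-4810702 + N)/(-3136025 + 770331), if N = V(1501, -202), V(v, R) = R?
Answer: 2405452/1182847 ≈ 2.0336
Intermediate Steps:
N = -202
(-4810702 + N)/(-3136025 + 770331) = (-4810702 - 202)/(-3136025 + 770331) = -4810904/(-2365694) = -4810904*(-1/2365694) = 2405452/1182847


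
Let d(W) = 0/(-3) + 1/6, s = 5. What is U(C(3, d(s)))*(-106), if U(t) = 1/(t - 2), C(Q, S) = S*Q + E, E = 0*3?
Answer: 212/3 ≈ 70.667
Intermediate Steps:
E = 0
d(W) = 1/6 (d(W) = 0*(-1/3) + 1*(1/6) = 0 + 1/6 = 1/6)
C(Q, S) = Q*S (C(Q, S) = S*Q + 0 = Q*S + 0 = Q*S)
U(t) = 1/(-2 + t)
U(C(3, d(s)))*(-106) = -106/(-2 + 3*(1/6)) = -106/(-2 + 1/2) = -106/(-3/2) = -2/3*(-106) = 212/3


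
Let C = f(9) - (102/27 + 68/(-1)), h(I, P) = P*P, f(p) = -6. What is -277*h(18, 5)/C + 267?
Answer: 77583/524 ≈ 148.06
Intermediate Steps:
h(I, P) = P²
C = 524/9 (C = -6 - (102/27 + 68/(-1)) = -6 - (102*(1/27) + 68*(-1)) = -6 - (34/9 - 68) = -6 - 1*(-578/9) = -6 + 578/9 = 524/9 ≈ 58.222)
-277*h(18, 5)/C + 267 = -277*5²/524/9 + 267 = -6925*9/524 + 267 = -277*225/524 + 267 = -62325/524 + 267 = 77583/524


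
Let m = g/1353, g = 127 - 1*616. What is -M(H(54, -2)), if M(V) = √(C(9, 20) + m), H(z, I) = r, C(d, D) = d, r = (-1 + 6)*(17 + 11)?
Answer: -2*√439274/451 ≈ -2.9391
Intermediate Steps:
r = 140 (r = 5*28 = 140)
H(z, I) = 140
g = -489 (g = 127 - 616 = -489)
m = -163/451 (m = -489/1353 = -489*1/1353 = -163/451 ≈ -0.36142)
M(V) = 2*√439274/451 (M(V) = √(9 - 163/451) = √(3896/451) = 2*√439274/451)
-M(H(54, -2)) = -2*√439274/451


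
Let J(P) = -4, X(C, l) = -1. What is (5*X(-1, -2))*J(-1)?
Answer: 20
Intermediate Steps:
(5*X(-1, -2))*J(-1) = (5*(-1))*(-4) = -5*(-4) = 20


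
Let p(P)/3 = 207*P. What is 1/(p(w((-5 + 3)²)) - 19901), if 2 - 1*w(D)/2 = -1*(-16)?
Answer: -1/37289 ≈ -2.6818e-5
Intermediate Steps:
w(D) = -28 (w(D) = 4 - (-2)*(-16) = 4 - 2*16 = 4 - 32 = -28)
p(P) = 621*P (p(P) = 3*(207*P) = 621*P)
1/(p(w((-5 + 3)²)) - 19901) = 1/(621*(-28) - 19901) = 1/(-17388 - 19901) = 1/(-37289) = -1/37289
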